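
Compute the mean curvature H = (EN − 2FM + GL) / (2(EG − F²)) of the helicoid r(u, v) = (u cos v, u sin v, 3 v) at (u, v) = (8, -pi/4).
H = 0

With E = 1, F = 0, G = u^2 + 9, L = 0, M = -3/sqrt(u^2 + 9), N = 0, assemble
  H = (EN − 2FM + GL) / (2(EG − F²)) = 0.
At (u, v) = (8, -pi/4): H = 0.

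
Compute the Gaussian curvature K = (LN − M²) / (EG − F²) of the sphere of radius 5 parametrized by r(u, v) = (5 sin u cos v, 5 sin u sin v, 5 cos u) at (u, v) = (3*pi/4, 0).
K = 1/25

Coefficients of the first fundamental form: E = 25, F = 0, G = 25*sin(u)^2.
Coefficients of the second fundamental form: L = -5*sin(u)/Abs(sin(u)), M = 0, N = -5*sin(u)^3/Abs(sin(u)).
Assemble K = (LN − M²)/(EG − F²) = 1/25. At (u, v) = (3*pi/4, 0): K = 1/25.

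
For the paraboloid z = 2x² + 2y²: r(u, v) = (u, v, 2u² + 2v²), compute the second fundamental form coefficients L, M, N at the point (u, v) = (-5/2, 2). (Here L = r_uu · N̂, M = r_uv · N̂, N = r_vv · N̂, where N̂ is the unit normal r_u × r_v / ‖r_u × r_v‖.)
L = 4*sqrt(165)/165;  M = 0;  N = 4*sqrt(165)/165

Compute the unit normal N̂(u, v) = (-4*u/sqrt(16*u^2 + 16*v^2 + 1), -4*v/sqrt(16*u^2 + 16*v^2 + 1), 1/sqrt(16*u^2 + 16*v^2 + 1)), and the second partials r_uu, r_uv, r_vv. Take dot products:
  L(u, v) = r_uu · N̂ = 4/sqrt(16*u^2 + 16*v^2 + 1),
  M(u, v) = r_uv · N̂ = 0,
  N(u, v) = r_vv · N̂ = 4/sqrt(16*u^2 + 16*v^2 + 1).
Evaluating at (u, v) = (-5/2, 2):
  L = 4*sqrt(165)/165, M = 0, N = 4*sqrt(165)/165.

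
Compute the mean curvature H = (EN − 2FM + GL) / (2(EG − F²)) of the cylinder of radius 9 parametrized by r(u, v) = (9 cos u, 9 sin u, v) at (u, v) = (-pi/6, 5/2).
H = -1/18

With E = 81, F = 0, G = 1, L = -9, M = 0, N = 0, assemble
  H = (EN − 2FM + GL) / (2(EG − F²)) = -1/18.
At (u, v) = (-pi/6, 5/2): H = -1/18.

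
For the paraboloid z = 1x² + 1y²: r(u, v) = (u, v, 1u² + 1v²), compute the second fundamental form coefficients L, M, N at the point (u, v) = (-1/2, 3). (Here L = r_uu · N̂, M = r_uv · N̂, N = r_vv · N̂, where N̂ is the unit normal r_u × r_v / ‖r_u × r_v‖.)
L = sqrt(38)/19;  M = 0;  N = sqrt(38)/19

Compute the unit normal N̂(u, v) = (-2*u/sqrt(4*u^2 + 4*v^2 + 1), -2*v/sqrt(4*u^2 + 4*v^2 + 1), 1/sqrt(4*u^2 + 4*v^2 + 1)), and the second partials r_uu, r_uv, r_vv. Take dot products:
  L(u, v) = r_uu · N̂ = 2/sqrt(4*u^2 + 4*v^2 + 1),
  M(u, v) = r_uv · N̂ = 0,
  N(u, v) = r_vv · N̂ = 2/sqrt(4*u^2 + 4*v^2 + 1).
Evaluating at (u, v) = (-1/2, 3):
  L = sqrt(38)/19, M = 0, N = sqrt(38)/19.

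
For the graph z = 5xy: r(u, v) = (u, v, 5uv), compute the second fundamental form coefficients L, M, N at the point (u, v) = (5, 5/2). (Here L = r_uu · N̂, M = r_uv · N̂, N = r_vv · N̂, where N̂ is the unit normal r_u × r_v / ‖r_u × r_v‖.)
L = 0;  M = 10*sqrt(3129)/3129;  N = 0

Compute the unit normal N̂(u, v) = (-5*v/sqrt(25*u^2 + 25*v^2 + 1), -5*u/sqrt(25*u^2 + 25*v^2 + 1), 1/sqrt(25*u^2 + 25*v^2 + 1)), and the second partials r_uu, r_uv, r_vv. Take dot products:
  L(u, v) = r_uu · N̂ = 0,
  M(u, v) = r_uv · N̂ = 5/sqrt(25*u^2 + 25*v^2 + 1),
  N(u, v) = r_vv · N̂ = 0.
Evaluating at (u, v) = (5, 5/2):
  L = 0, M = 10*sqrt(3129)/3129, N = 0.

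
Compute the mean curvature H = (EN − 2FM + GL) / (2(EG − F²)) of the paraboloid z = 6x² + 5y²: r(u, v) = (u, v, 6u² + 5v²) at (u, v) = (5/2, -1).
H = 5111*sqrt(1001)/1002001

With E = 144*u^2 + 1, F = 120*u*v, G = 100*v^2 + 1, L = 12/sqrt(144*u^2 + 100*v^2 + 1), M = 0, N = 10/sqrt(144*u^2 + 100*v^2 + 1), assemble
  H = (EN − 2FM + GL) / (2(EG − F²)) = (720*u^2 + 600*v^2 + 11)/(144*u^2 + 100*v^2 + 1)^(3/2).
At (u, v) = (5/2, -1): H = 5111*sqrt(1001)/1002001.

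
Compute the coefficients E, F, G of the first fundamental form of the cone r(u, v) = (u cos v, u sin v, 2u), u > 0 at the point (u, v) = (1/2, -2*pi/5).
E = 5;  F = 0;  G = 1/4

Partials: r_u = (cos(v), sin(v), 2), r_v = (-u*sin(v), u*cos(v), 0). As functions of (u, v):
  E = r_u · r_u = 5,
  F = r_u · r_v = 0,
  G = r_v · r_v = u^2.
Evaluating at (u, v) = (1/2, -2*pi/5): E = 5, F = 0, G = 1/4.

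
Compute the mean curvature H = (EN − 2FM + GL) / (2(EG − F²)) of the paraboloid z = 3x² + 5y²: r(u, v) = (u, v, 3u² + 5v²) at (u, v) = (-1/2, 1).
H = 353*sqrt(110)/12100

With E = 36*u^2 + 1, F = 60*u*v, G = 100*v^2 + 1, L = 6/sqrt(36*u^2 + 100*v^2 + 1), M = 0, N = 10/sqrt(36*u^2 + 100*v^2 + 1), assemble
  H = (EN − 2FM + GL) / (2(EG − F²)) = 4*(45*u^2 + 75*v^2 + 2)/(36*u^2 + 100*v^2 + 1)^(3/2).
At (u, v) = (-1/2, 1): H = 353*sqrt(110)/12100.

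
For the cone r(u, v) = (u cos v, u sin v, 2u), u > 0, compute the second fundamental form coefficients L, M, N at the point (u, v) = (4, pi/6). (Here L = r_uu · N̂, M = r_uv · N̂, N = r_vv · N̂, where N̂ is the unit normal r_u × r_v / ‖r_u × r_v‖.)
L = 0;  M = 0;  N = 8*sqrt(5)/5

Compute the unit normal N̂(u, v) = (-2*sqrt(5)*u*cos(v)/(5*Abs(u)), -2*sqrt(5)*u*sin(v)/(5*Abs(u)), sqrt(5)*u/(5*Abs(u))), and the second partials r_uu, r_uv, r_vv. Take dot products:
  L(u, v) = r_uu · N̂ = 0,
  M(u, v) = r_uv · N̂ = 0,
  N(u, v) = r_vv · N̂ = 2*sqrt(5)*u^2/(5*Abs(u)).
Evaluating at (u, v) = (4, pi/6):
  L = 0, M = 0, N = 8*sqrt(5)/5.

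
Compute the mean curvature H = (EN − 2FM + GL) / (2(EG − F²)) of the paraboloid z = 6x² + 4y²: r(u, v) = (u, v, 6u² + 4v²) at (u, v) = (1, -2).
H = 2122*sqrt(401)/160801

With E = 144*u^2 + 1, F = 96*u*v, G = 64*v^2 + 1, L = 12/sqrt(144*u^2 + 64*v^2 + 1), M = 0, N = 8/sqrt(144*u^2 + 64*v^2 + 1), assemble
  H = (EN − 2FM + GL) / (2(EG − F²)) = 2*(288*u^2 + 192*v^2 + 5)/(144*u^2 + 64*v^2 + 1)^(3/2).
At (u, v) = (1, -2): H = 2122*sqrt(401)/160801.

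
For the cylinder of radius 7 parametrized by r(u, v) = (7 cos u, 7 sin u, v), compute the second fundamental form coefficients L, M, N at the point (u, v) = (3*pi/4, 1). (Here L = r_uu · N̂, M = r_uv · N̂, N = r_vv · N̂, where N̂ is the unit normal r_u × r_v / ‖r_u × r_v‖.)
L = -7;  M = 0;  N = 0

Compute the unit normal N̂(u, v) = (cos(u), sin(u), 0), and the second partials r_uu, r_uv, r_vv. Take dot products:
  L(u, v) = r_uu · N̂ = -7,
  M(u, v) = r_uv · N̂ = 0,
  N(u, v) = r_vv · N̂ = 0.
Evaluating at (u, v) = (3*pi/4, 1):
  L = -7, M = 0, N = 0.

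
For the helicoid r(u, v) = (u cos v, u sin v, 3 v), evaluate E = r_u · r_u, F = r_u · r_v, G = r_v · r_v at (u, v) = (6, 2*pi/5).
E = 1;  F = 0;  G = 45

Partials: r_u = (cos(v), sin(v), 0), r_v = (-u*sin(v), u*cos(v), 3). As functions of (u, v):
  E = r_u · r_u = 1,
  F = r_u · r_v = 0,
  G = r_v · r_v = u^2 + 9.
Evaluating at (u, v) = (6, 2*pi/5): E = 1, F = 0, G = 45.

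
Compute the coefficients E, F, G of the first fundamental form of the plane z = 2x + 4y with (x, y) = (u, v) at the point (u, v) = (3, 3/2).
E = 5;  F = 8;  G = 17

Partials: r_u = (1, 0, 2), r_v = (0, 1, 4). As functions of (u, v):
  E = r_u · r_u = 5,
  F = r_u · r_v = 8,
  G = r_v · r_v = 17.
Evaluating at (u, v) = (3, 3/2): E = 5, F = 8, G = 17.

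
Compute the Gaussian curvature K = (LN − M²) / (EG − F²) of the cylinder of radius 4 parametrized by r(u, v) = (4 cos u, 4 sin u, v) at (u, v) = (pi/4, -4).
K = 0

Coefficients of the first fundamental form: E = 16, F = 0, G = 1.
Coefficients of the second fundamental form: L = -4, M = 0, N = 0.
Assemble K = (LN − M²)/(EG − F²) = 0. At (u, v) = (pi/4, -4): K = 0.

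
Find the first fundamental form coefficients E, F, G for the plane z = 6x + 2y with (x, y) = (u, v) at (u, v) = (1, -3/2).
E = 37;  F = 12;  G = 5

Partials: r_u = (1, 0, 6), r_v = (0, 1, 2). As functions of (u, v):
  E = r_u · r_u = 37,
  F = r_u · r_v = 12,
  G = r_v · r_v = 5.
Evaluating at (u, v) = (1, -3/2): E = 37, F = 12, G = 5.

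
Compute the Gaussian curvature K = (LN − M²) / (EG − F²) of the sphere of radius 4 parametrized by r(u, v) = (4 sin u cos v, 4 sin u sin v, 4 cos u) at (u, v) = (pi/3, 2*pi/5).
K = 1/16

Coefficients of the first fundamental form: E = 16, F = 0, G = 16*sin(u)^2.
Coefficients of the second fundamental form: L = -4*sin(u)/Abs(sin(u)), M = 0, N = -4*sin(u)^3/Abs(sin(u)).
Assemble K = (LN − M²)/(EG − F²) = 1/16. At (u, v) = (pi/3, 2*pi/5): K = 1/16.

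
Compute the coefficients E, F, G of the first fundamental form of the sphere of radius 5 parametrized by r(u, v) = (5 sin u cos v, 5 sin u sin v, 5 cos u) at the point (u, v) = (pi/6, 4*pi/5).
E = 25;  F = 0;  G = 25/4

Partials: r_u = (5*cos(u)*cos(v), 5*sin(v)*cos(u), -5*sin(u)), r_v = (-5*sin(u)*sin(v), 5*sin(u)*cos(v), 0). As functions of (u, v):
  E = r_u · r_u = 25,
  F = r_u · r_v = 0,
  G = r_v · r_v = 25*sin(u)^2.
Evaluating at (u, v) = (pi/6, 4*pi/5): E = 25, F = 0, G = 25/4.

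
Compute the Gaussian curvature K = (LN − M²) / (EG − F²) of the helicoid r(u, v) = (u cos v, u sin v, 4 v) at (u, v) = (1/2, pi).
K = -256/4225

Coefficients of the first fundamental form: E = 1, F = 0, G = u^2 + 16.
Coefficients of the second fundamental form: L = 0, M = -4/sqrt(u^2 + 16), N = 0.
Assemble K = (LN − M²)/(EG − F²) = -16/(u^2 + 16)^2. At (u, v) = (1/2, pi): K = -256/4225.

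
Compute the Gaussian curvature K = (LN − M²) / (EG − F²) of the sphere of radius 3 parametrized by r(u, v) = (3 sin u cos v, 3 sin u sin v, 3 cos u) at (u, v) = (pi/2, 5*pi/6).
K = 1/9

Coefficients of the first fundamental form: E = 9, F = 0, G = 9*sin(u)^2.
Coefficients of the second fundamental form: L = -3*sin(u)/Abs(sin(u)), M = 0, N = -3*sin(u)^3/Abs(sin(u)).
Assemble K = (LN − M²)/(EG − F²) = 1/9. At (u, v) = (pi/2, 5*pi/6): K = 1/9.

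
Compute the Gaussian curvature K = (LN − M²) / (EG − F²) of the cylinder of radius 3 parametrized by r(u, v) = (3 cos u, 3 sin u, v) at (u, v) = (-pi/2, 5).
K = 0

Coefficients of the first fundamental form: E = 9, F = 0, G = 1.
Coefficients of the second fundamental form: L = -3, M = 0, N = 0.
Assemble K = (LN − M²)/(EG − F²) = 0. At (u, v) = (-pi/2, 5): K = 0.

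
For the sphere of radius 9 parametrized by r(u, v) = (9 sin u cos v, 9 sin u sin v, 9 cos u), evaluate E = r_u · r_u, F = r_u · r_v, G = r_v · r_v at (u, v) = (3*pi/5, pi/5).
E = 81;  F = 0;  G = 81*sqrt(5)/8 + 405/8

Partials: r_u = (9*cos(u)*cos(v), 9*sin(v)*cos(u), -9*sin(u)), r_v = (-9*sin(u)*sin(v), 9*sin(u)*cos(v), 0). As functions of (u, v):
  E = r_u · r_u = 81,
  F = r_u · r_v = 0,
  G = r_v · r_v = 81*sin(u)^2.
Evaluating at (u, v) = (3*pi/5, pi/5): E = 81, F = 0, G = 81*sqrt(5)/8 + 405/8.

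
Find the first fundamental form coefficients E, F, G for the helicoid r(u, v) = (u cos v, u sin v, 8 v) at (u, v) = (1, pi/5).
E = 1;  F = 0;  G = 65

Partials: r_u = (cos(v), sin(v), 0), r_v = (-u*sin(v), u*cos(v), 8). As functions of (u, v):
  E = r_u · r_u = 1,
  F = r_u · r_v = 0,
  G = r_v · r_v = u^2 + 64.
Evaluating at (u, v) = (1, pi/5): E = 1, F = 0, G = 65.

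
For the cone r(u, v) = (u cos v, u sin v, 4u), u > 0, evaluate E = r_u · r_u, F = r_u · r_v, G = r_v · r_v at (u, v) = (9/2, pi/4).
E = 17;  F = 0;  G = 81/4

Partials: r_u = (cos(v), sin(v), 4), r_v = (-u*sin(v), u*cos(v), 0). As functions of (u, v):
  E = r_u · r_u = 17,
  F = r_u · r_v = 0,
  G = r_v · r_v = u^2.
Evaluating at (u, v) = (9/2, pi/4): E = 17, F = 0, G = 81/4.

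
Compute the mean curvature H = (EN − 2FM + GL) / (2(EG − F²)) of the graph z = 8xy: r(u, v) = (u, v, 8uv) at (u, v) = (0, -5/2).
H = 0

With E = 64*v^2 + 1, F = 64*u*v, G = 64*u^2 + 1, L = 0, M = 8/sqrt(64*u^2 + 64*v^2 + 1), N = 0, assemble
  H = (EN − 2FM + GL) / (2(EG − F²)) = -512*u*v/(64*u^2 + 64*v^2 + 1)^(3/2).
At (u, v) = (0, -5/2): H = 0.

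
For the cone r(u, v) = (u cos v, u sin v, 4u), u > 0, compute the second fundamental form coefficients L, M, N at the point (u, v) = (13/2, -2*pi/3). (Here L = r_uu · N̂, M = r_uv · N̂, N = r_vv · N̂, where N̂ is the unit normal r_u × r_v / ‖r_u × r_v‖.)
L = 0;  M = 0;  N = 26*sqrt(17)/17

Compute the unit normal N̂(u, v) = (-4*sqrt(17)*u*cos(v)/(17*Abs(u)), -4*sqrt(17)*u*sin(v)/(17*Abs(u)), sqrt(17)*u/(17*Abs(u))), and the second partials r_uu, r_uv, r_vv. Take dot products:
  L(u, v) = r_uu · N̂ = 0,
  M(u, v) = r_uv · N̂ = 0,
  N(u, v) = r_vv · N̂ = 4*sqrt(17)*u^2/(17*Abs(u)).
Evaluating at (u, v) = (13/2, -2*pi/3):
  L = 0, M = 0, N = 26*sqrt(17)/17.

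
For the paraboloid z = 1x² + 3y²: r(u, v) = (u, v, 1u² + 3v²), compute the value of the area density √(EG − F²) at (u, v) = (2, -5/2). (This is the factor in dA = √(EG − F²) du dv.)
√(EG − F²)|_{(2, -5/2)} = 11*sqrt(2)

E = 4*u^2 + 1, F = 12*u*v, G = 36*v^2 + 1, so EG − F² = 4*u^2 + 36*v^2 + 1. Taking the positive square root: √(EG − F²) = sqrt(4*u^2 + 36*v^2 + 1). At (u, v) = (2, -5/2): 11*sqrt(2).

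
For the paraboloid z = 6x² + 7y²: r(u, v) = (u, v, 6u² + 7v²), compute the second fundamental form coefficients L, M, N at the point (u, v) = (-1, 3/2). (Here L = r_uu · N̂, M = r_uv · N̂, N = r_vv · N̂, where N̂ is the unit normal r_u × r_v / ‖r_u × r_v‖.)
L = 6*sqrt(586)/293;  M = 0;  N = 7*sqrt(586)/293

Compute the unit normal N̂(u, v) = (-12*u/sqrt(144*u^2 + 196*v^2 + 1), -14*v/sqrt(144*u^2 + 196*v^2 + 1), 1/sqrt(144*u^2 + 196*v^2 + 1)), and the second partials r_uu, r_uv, r_vv. Take dot products:
  L(u, v) = r_uu · N̂ = 12/sqrt(144*u^2 + 196*v^2 + 1),
  M(u, v) = r_uv · N̂ = 0,
  N(u, v) = r_vv · N̂ = 14/sqrt(144*u^2 + 196*v^2 + 1).
Evaluating at (u, v) = (-1, 3/2):
  L = 6*sqrt(586)/293, M = 0, N = 7*sqrt(586)/293.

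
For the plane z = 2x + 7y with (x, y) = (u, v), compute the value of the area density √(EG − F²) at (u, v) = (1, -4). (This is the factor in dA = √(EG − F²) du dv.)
√(EG − F²)|_{(1, -4)} = 3*sqrt(6)

E = 5, F = 14, G = 50, so EG − F² = 54. Taking the positive square root: √(EG − F²) = 3*sqrt(6). At (u, v) = (1, -4): 3*sqrt(6).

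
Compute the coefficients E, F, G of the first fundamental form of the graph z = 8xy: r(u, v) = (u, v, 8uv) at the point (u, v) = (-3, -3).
E = 577;  F = 576;  G = 577

Partials: r_u = (1, 0, 8*v), r_v = (0, 1, 8*u). As functions of (u, v):
  E = r_u · r_u = 64*v^2 + 1,
  F = r_u · r_v = 64*u*v,
  G = r_v · r_v = 64*u^2 + 1.
Evaluating at (u, v) = (-3, -3): E = 577, F = 576, G = 577.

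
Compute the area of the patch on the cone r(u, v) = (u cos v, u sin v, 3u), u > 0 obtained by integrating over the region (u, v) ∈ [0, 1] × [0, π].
Area = sqrt(10)*pi/2

Area = ∫∫ √(EG − F²) du dv with √(EG − F²) = sqrt(10)*Abs(u). Integrating over [0, 1] × [0, π] gives sqrt(10)*pi/2.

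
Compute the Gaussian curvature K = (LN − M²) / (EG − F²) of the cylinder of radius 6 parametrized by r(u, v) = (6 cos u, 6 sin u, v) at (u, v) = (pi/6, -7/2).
K = 0

Coefficients of the first fundamental form: E = 36, F = 0, G = 1.
Coefficients of the second fundamental form: L = -6, M = 0, N = 0.
Assemble K = (LN − M²)/(EG − F²) = 0. At (u, v) = (pi/6, -7/2): K = 0.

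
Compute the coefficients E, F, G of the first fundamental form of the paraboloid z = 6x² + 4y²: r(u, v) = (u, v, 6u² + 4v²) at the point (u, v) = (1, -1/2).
E = 145;  F = -48;  G = 17

Partials: r_u = (1, 0, 12*u), r_v = (0, 1, 8*v). As functions of (u, v):
  E = r_u · r_u = 144*u^2 + 1,
  F = r_u · r_v = 96*u*v,
  G = r_v · r_v = 64*v^2 + 1.
Evaluating at (u, v) = (1, -1/2): E = 145, F = -48, G = 17.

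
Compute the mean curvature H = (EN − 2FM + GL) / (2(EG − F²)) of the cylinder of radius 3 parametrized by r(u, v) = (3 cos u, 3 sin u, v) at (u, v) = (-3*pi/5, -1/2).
H = -1/6

With E = 9, F = 0, G = 1, L = -3, M = 0, N = 0, assemble
  H = (EN − 2FM + GL) / (2(EG − F²)) = -1/6.
At (u, v) = (-3*pi/5, -1/2): H = -1/6.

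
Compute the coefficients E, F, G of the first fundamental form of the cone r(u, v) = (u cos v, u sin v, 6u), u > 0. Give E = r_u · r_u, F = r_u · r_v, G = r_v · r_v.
E = 37;  F = 0;  G = u^2

Compute partials: r_u = (cos(v), sin(v), 6), r_v = (-u*sin(v), u*cos(v), 0). Then
  E = r_u · r_u = 37,
  F = r_u · r_v = 0,
  G = r_v · r_v = u^2.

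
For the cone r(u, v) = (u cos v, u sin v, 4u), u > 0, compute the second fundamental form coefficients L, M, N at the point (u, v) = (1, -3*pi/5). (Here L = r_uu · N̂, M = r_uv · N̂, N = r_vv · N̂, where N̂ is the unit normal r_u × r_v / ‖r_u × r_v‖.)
L = 0;  M = 0;  N = 4*sqrt(17)/17

Compute the unit normal N̂(u, v) = (-4*sqrt(17)*u*cos(v)/(17*Abs(u)), -4*sqrt(17)*u*sin(v)/(17*Abs(u)), sqrt(17)*u/(17*Abs(u))), and the second partials r_uu, r_uv, r_vv. Take dot products:
  L(u, v) = r_uu · N̂ = 0,
  M(u, v) = r_uv · N̂ = 0,
  N(u, v) = r_vv · N̂ = 4*sqrt(17)*u^2/(17*Abs(u)).
Evaluating at (u, v) = (1, -3*pi/5):
  L = 0, M = 0, N = 4*sqrt(17)/17.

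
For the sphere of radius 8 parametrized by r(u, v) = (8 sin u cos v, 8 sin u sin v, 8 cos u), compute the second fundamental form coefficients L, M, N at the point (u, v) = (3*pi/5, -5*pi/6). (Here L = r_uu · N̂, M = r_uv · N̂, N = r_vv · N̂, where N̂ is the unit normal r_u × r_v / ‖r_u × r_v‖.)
L = -8;  M = 0;  N = -5 - sqrt(5)

Compute the unit normal N̂(u, v) = (sin(u)^2*cos(v)/Abs(sin(u)), sin(u)^2*sin(v)/Abs(sin(u)), sin(2*u)/(2*Abs(sin(u)))), and the second partials r_uu, r_uv, r_vv. Take dot products:
  L(u, v) = r_uu · N̂ = -8*sin(u)/Abs(sin(u)),
  M(u, v) = r_uv · N̂ = 0,
  N(u, v) = r_vv · N̂ = -8*sin(u)^3/Abs(sin(u)).
Evaluating at (u, v) = (3*pi/5, -5*pi/6):
  L = -8, M = 0, N = -5 - sqrt(5).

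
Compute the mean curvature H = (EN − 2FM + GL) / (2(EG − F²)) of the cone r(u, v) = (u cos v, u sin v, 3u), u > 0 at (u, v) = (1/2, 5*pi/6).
H = 3*sqrt(10)/10

With E = 10, F = 0, G = u^2, L = 0, M = 0, N = 3*sqrt(10)*u^2/(10*Abs(u)), assemble
  H = (EN − 2FM + GL) / (2(EG − F²)) = 3*sqrt(10)/(20*Abs(u)).
At (u, v) = (1/2, 5*pi/6): H = 3*sqrt(10)/10.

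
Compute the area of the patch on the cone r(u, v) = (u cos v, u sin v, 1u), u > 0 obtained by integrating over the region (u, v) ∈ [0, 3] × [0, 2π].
Area = 9*sqrt(2)*pi

Area = ∫∫ √(EG − F²) du dv with √(EG − F²) = sqrt(2)*Abs(u). Integrating over [0, 3] × [0, 2π] gives 9*sqrt(2)*pi.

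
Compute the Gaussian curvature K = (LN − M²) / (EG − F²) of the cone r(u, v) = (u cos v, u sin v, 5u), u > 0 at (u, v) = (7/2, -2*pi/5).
K = 0

Coefficients of the first fundamental form: E = 26, F = 0, G = u^2.
Coefficients of the second fundamental form: L = 0, M = 0, N = 5*sqrt(26)*u^2/(26*Abs(u)).
Assemble K = (LN − M²)/(EG − F²) = 0. At (u, v) = (7/2, -2*pi/5): K = 0.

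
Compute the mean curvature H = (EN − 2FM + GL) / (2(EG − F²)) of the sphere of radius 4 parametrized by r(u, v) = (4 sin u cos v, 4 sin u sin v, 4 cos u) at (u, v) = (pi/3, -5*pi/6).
H = -1/4

With E = 16, F = 0, G = 16*sin(u)^2, L = -4*sin(u)/Abs(sin(u)), M = 0, N = -4*sin(u)^3/Abs(sin(u)), assemble
  H = (EN − 2FM + GL) / (2(EG − F²)) = -sin(u)/(4*Abs(sin(u))).
At (u, v) = (pi/3, -5*pi/6): H = -1/4.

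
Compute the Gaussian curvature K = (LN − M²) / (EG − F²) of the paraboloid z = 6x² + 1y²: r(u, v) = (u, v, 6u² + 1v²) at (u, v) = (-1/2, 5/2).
K = 6/961

Coefficients of the first fundamental form: E = 144*u^2 + 1, F = 24*u*v, G = 4*v^2 + 1.
Coefficients of the second fundamental form: L = 12/sqrt(144*u^2 + 4*v^2 + 1), M = 0, N = 2/sqrt(144*u^2 + 4*v^2 + 1).
Assemble K = (LN − M²)/(EG − F²) = 24/(20736*u^4 + 1152*u^2*v^2 + 288*u^2 + 16*v^4 + 8*v^2 + 1). At (u, v) = (-1/2, 5/2): K = 6/961.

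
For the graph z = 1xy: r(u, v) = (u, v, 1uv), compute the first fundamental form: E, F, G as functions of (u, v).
E = v^2 + 1;  F = u*v;  G = u^2 + 1

Compute partials: r_u = (1, 0, v), r_v = (0, 1, u). Then
  E = r_u · r_u = v^2 + 1,
  F = r_u · r_v = u*v,
  G = r_v · r_v = u^2 + 1.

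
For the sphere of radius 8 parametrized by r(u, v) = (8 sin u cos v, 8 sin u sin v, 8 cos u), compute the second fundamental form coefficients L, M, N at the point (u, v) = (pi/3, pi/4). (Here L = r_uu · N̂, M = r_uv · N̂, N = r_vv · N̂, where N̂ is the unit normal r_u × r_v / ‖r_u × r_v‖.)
L = -8;  M = 0;  N = -6

Compute the unit normal N̂(u, v) = (sin(u)^2*cos(v)/Abs(sin(u)), sin(u)^2*sin(v)/Abs(sin(u)), sin(2*u)/(2*Abs(sin(u)))), and the second partials r_uu, r_uv, r_vv. Take dot products:
  L(u, v) = r_uu · N̂ = -8*sin(u)/Abs(sin(u)),
  M(u, v) = r_uv · N̂ = 0,
  N(u, v) = r_vv · N̂ = -8*sin(u)^3/Abs(sin(u)).
Evaluating at (u, v) = (pi/3, pi/4):
  L = -8, M = 0, N = -6.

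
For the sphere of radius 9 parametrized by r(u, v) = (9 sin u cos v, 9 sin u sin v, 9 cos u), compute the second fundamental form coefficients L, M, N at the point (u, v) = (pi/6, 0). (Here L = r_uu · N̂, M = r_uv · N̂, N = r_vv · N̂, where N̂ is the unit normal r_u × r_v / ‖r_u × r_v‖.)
L = -9;  M = 0;  N = -9/4

Compute the unit normal N̂(u, v) = (sin(u)^2*cos(v)/Abs(sin(u)), sin(u)^2*sin(v)/Abs(sin(u)), sin(2*u)/(2*Abs(sin(u)))), and the second partials r_uu, r_uv, r_vv. Take dot products:
  L(u, v) = r_uu · N̂ = -9*sin(u)/Abs(sin(u)),
  M(u, v) = r_uv · N̂ = 0,
  N(u, v) = r_vv · N̂ = -9*sin(u)^3/Abs(sin(u)).
Evaluating at (u, v) = (pi/6, 0):
  L = -9, M = 0, N = -9/4.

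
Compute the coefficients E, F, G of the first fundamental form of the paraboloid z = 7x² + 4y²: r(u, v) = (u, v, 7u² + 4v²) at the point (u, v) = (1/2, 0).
E = 50;  F = 0;  G = 1

Partials: r_u = (1, 0, 14*u), r_v = (0, 1, 8*v). As functions of (u, v):
  E = r_u · r_u = 196*u^2 + 1,
  F = r_u · r_v = 112*u*v,
  G = r_v · r_v = 64*v^2 + 1.
Evaluating at (u, v) = (1/2, 0): E = 50, F = 0, G = 1.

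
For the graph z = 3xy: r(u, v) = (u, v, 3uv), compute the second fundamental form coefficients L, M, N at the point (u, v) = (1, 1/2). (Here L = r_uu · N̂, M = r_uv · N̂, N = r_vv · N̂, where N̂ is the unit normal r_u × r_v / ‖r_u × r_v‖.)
L = 0;  M = 6/7;  N = 0

Compute the unit normal N̂(u, v) = (-3*v/sqrt(9*u^2 + 9*v^2 + 1), -3*u/sqrt(9*u^2 + 9*v^2 + 1), 1/sqrt(9*u^2 + 9*v^2 + 1)), and the second partials r_uu, r_uv, r_vv. Take dot products:
  L(u, v) = r_uu · N̂ = 0,
  M(u, v) = r_uv · N̂ = 3/sqrt(9*u^2 + 9*v^2 + 1),
  N(u, v) = r_vv · N̂ = 0.
Evaluating at (u, v) = (1, 1/2):
  L = 0, M = 6/7, N = 0.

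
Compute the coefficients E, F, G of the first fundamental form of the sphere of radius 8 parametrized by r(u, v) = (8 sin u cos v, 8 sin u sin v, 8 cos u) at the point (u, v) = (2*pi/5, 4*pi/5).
E = 64;  F = 0;  G = 8*sqrt(5) + 40

Partials: r_u = (8*cos(u)*cos(v), 8*sin(v)*cos(u), -8*sin(u)), r_v = (-8*sin(u)*sin(v), 8*sin(u)*cos(v), 0). As functions of (u, v):
  E = r_u · r_u = 64,
  F = r_u · r_v = 0,
  G = r_v · r_v = 64*sin(u)^2.
Evaluating at (u, v) = (2*pi/5, 4*pi/5): E = 64, F = 0, G = 8*sqrt(5) + 40.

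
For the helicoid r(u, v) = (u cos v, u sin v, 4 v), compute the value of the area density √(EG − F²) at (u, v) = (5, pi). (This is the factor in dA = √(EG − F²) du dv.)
√(EG − F²)|_{(5, pi)} = sqrt(41)

E = 1, F = 0, G = u^2 + 16, so EG − F² = u^2 + 16. Taking the positive square root: √(EG − F²) = sqrt(u^2 + 16). At (u, v) = (5, pi): sqrt(41).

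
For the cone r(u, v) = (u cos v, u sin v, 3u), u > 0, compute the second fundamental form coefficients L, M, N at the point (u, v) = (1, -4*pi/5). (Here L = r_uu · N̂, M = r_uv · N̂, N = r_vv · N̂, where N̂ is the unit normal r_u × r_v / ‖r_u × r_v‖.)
L = 0;  M = 0;  N = 3*sqrt(10)/10

Compute the unit normal N̂(u, v) = (-3*sqrt(10)*u*cos(v)/(10*Abs(u)), -3*sqrt(10)*u*sin(v)/(10*Abs(u)), sqrt(10)*u/(10*Abs(u))), and the second partials r_uu, r_uv, r_vv. Take dot products:
  L(u, v) = r_uu · N̂ = 0,
  M(u, v) = r_uv · N̂ = 0,
  N(u, v) = r_vv · N̂ = 3*sqrt(10)*u^2/(10*Abs(u)).
Evaluating at (u, v) = (1, -4*pi/5):
  L = 0, M = 0, N = 3*sqrt(10)/10.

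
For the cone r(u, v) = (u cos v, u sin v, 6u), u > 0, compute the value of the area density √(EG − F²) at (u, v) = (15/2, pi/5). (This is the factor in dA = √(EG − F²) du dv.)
√(EG − F²)|_{(15/2, pi/5)} = 15*sqrt(37)/2

E = 37, F = 0, G = u^2, so EG − F² = 37*u^2. Taking the positive square root: √(EG − F²) = sqrt(37)*Abs(u). At (u, v) = (15/2, pi/5): 15*sqrt(37)/2.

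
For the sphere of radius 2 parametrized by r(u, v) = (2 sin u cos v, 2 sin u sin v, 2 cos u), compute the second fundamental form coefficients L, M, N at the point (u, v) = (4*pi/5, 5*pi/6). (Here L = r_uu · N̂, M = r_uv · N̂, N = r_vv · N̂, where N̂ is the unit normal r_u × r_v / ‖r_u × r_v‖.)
L = -2;  M = 0;  N = -5/4 + sqrt(5)/4

Compute the unit normal N̂(u, v) = (sin(u)^2*cos(v)/Abs(sin(u)), sin(u)^2*sin(v)/Abs(sin(u)), sin(2*u)/(2*Abs(sin(u)))), and the second partials r_uu, r_uv, r_vv. Take dot products:
  L(u, v) = r_uu · N̂ = -2*sin(u)/Abs(sin(u)),
  M(u, v) = r_uv · N̂ = 0,
  N(u, v) = r_vv · N̂ = -2*sin(u)^3/Abs(sin(u)).
Evaluating at (u, v) = (4*pi/5, 5*pi/6):
  L = -2, M = 0, N = -5/4 + sqrt(5)/4.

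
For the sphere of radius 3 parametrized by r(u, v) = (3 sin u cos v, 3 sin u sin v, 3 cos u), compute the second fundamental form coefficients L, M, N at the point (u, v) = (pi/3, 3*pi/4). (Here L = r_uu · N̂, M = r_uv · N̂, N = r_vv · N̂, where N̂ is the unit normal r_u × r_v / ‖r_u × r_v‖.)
L = -3;  M = 0;  N = -9/4

Compute the unit normal N̂(u, v) = (sin(u)^2*cos(v)/Abs(sin(u)), sin(u)^2*sin(v)/Abs(sin(u)), sin(2*u)/(2*Abs(sin(u)))), and the second partials r_uu, r_uv, r_vv. Take dot products:
  L(u, v) = r_uu · N̂ = -3*sin(u)/Abs(sin(u)),
  M(u, v) = r_uv · N̂ = 0,
  N(u, v) = r_vv · N̂ = -3*sin(u)^3/Abs(sin(u)).
Evaluating at (u, v) = (pi/3, 3*pi/4):
  L = -3, M = 0, N = -9/4.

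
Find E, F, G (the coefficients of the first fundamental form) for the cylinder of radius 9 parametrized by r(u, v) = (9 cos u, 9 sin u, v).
E = 81;  F = 0;  G = 1

Compute partials: r_u = (-9*sin(u), 9*cos(u), 0), r_v = (0, 0, 1). Then
  E = r_u · r_u = 81,
  F = r_u · r_v = 0,
  G = r_v · r_v = 1.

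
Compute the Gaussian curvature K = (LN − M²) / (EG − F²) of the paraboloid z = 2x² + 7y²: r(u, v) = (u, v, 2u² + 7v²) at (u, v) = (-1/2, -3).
K = 56/3129361

Coefficients of the first fundamental form: E = 16*u^2 + 1, F = 56*u*v, G = 196*v^2 + 1.
Coefficients of the second fundamental form: L = 4/sqrt(16*u^2 + 196*v^2 + 1), M = 0, N = 14/sqrt(16*u^2 + 196*v^2 + 1).
Assemble K = (LN − M²)/(EG − F²) = 56/(256*u^4 + 6272*u^2*v^2 + 32*u^2 + 38416*v^4 + 392*v^2 + 1). At (u, v) = (-1/2, -3): K = 56/3129361.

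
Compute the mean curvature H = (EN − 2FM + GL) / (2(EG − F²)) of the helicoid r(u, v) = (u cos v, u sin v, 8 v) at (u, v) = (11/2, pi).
H = 0

With E = 1, F = 0, G = u^2 + 64, L = 0, M = -8/sqrt(u^2 + 64), N = 0, assemble
  H = (EN − 2FM + GL) / (2(EG − F²)) = 0.
At (u, v) = (11/2, pi): H = 0.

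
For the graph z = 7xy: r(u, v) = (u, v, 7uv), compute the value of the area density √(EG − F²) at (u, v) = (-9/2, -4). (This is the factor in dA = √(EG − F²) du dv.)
√(EG − F²)|_{(-9/2, -4)} = sqrt(7109)/2

E = 49*v^2 + 1, F = 49*u*v, G = 49*u^2 + 1, so EG − F² = 49*u^2 + 49*v^2 + 1. Taking the positive square root: √(EG − F²) = sqrt(49*u^2 + 49*v^2 + 1). At (u, v) = (-9/2, -4): sqrt(7109)/2.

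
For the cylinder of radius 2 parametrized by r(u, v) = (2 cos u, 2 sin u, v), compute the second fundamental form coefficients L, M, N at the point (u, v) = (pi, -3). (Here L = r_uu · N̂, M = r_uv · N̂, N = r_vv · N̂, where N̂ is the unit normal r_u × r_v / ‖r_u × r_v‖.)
L = -2;  M = 0;  N = 0

Compute the unit normal N̂(u, v) = (cos(u), sin(u), 0), and the second partials r_uu, r_uv, r_vv. Take dot products:
  L(u, v) = r_uu · N̂ = -2,
  M(u, v) = r_uv · N̂ = 0,
  N(u, v) = r_vv · N̂ = 0.
Evaluating at (u, v) = (pi, -3):
  L = -2, M = 0, N = 0.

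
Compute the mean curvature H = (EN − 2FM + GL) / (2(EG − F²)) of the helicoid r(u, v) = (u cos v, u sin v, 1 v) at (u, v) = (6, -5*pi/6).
H = 0

With E = 1, F = 0, G = u^2 + 1, L = 0, M = -1/sqrt(u^2 + 1), N = 0, assemble
  H = (EN − 2FM + GL) / (2(EG − F²)) = 0.
At (u, v) = (6, -5*pi/6): H = 0.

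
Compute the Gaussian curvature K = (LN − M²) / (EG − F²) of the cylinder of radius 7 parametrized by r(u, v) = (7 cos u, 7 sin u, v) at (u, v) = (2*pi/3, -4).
K = 0

Coefficients of the first fundamental form: E = 49, F = 0, G = 1.
Coefficients of the second fundamental form: L = -7, M = 0, N = 0.
Assemble K = (LN − M²)/(EG − F²) = 0. At (u, v) = (2*pi/3, -4): K = 0.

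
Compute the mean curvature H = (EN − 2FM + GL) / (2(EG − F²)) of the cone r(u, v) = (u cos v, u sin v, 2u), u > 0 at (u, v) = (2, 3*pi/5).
H = sqrt(5)/10

With E = 5, F = 0, G = u^2, L = 0, M = 0, N = 2*sqrt(5)*u^2/(5*Abs(u)), assemble
  H = (EN − 2FM + GL) / (2(EG − F²)) = sqrt(5)/(5*Abs(u)).
At (u, v) = (2, 3*pi/5): H = sqrt(5)/10.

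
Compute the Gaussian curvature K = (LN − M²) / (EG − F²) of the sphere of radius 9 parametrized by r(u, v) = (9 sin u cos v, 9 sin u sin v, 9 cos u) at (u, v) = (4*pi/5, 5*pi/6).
K = 1/81

Coefficients of the first fundamental form: E = 81, F = 0, G = 81*sin(u)^2.
Coefficients of the second fundamental form: L = -9*sin(u)/Abs(sin(u)), M = 0, N = -9*sin(u)^3/Abs(sin(u)).
Assemble K = (LN − M²)/(EG − F²) = 1/81. At (u, v) = (4*pi/5, 5*pi/6): K = 1/81.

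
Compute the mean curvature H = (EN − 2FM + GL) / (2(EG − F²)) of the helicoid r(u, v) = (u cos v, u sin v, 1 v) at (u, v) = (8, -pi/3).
H = 0

With E = 1, F = 0, G = u^2 + 1, L = 0, M = -1/sqrt(u^2 + 1), N = 0, assemble
  H = (EN − 2FM + GL) / (2(EG − F²)) = 0.
At (u, v) = (8, -pi/3): H = 0.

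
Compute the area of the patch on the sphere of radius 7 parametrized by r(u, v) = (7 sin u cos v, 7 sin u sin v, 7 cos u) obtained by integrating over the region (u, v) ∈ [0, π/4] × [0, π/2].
Area = 49*pi*(2 - sqrt(2))/4

Area = ∫∫ √(EG − F²) du dv with √(EG − F²) = 49*Abs(sin(u)). Integrating over [0, π/4] × [0, π/2] gives 49*pi*(2 - sqrt(2))/4.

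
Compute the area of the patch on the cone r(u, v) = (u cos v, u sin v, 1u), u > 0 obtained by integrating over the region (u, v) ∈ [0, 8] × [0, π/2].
Area = 16*sqrt(2)*pi

Area = ∫∫ √(EG − F²) du dv with √(EG − F²) = sqrt(2)*Abs(u). Integrating over [0, 8] × [0, π/2] gives 16*sqrt(2)*pi.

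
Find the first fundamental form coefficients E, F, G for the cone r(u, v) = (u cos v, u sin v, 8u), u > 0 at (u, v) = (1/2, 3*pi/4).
E = 65;  F = 0;  G = 1/4

Partials: r_u = (cos(v), sin(v), 8), r_v = (-u*sin(v), u*cos(v), 0). As functions of (u, v):
  E = r_u · r_u = 65,
  F = r_u · r_v = 0,
  G = r_v · r_v = u^2.
Evaluating at (u, v) = (1/2, 3*pi/4): E = 65, F = 0, G = 1/4.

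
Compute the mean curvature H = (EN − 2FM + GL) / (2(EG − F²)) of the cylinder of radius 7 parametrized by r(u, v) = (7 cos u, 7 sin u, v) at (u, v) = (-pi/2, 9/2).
H = -1/14

With E = 49, F = 0, G = 1, L = -7, M = 0, N = 0, assemble
  H = (EN − 2FM + GL) / (2(EG − F²)) = -1/14.
At (u, v) = (-pi/2, 9/2): H = -1/14.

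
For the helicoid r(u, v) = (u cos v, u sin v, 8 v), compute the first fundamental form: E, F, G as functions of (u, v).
E = 1;  F = 0;  G = u^2 + 64

Compute partials: r_u = (cos(v), sin(v), 0), r_v = (-u*sin(v), u*cos(v), 8). Then
  E = r_u · r_u = 1,
  F = r_u · r_v = 0,
  G = r_v · r_v = u^2 + 64.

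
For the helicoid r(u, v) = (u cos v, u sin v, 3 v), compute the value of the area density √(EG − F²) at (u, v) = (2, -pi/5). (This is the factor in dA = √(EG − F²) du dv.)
√(EG − F²)|_{(2, -pi/5)} = sqrt(13)

E = 1, F = 0, G = u^2 + 9, so EG − F² = u^2 + 9. Taking the positive square root: √(EG − F²) = sqrt(u^2 + 9). At (u, v) = (2, -pi/5): sqrt(13).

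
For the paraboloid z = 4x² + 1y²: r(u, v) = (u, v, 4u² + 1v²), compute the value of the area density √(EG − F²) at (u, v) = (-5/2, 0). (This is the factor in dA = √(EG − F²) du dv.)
√(EG − F²)|_{(-5/2, 0)} = sqrt(401)

E = 64*u^2 + 1, F = 16*u*v, G = 4*v^2 + 1, so EG − F² = 64*u^2 + 4*v^2 + 1. Taking the positive square root: √(EG − F²) = sqrt(64*u^2 + 4*v^2 + 1). At (u, v) = (-5/2, 0): sqrt(401).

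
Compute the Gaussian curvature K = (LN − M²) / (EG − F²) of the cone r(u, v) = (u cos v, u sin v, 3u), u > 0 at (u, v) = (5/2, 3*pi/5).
K = 0

Coefficients of the first fundamental form: E = 10, F = 0, G = u^2.
Coefficients of the second fundamental form: L = 0, M = 0, N = 3*sqrt(10)*u^2/(10*Abs(u)).
Assemble K = (LN − M²)/(EG − F²) = 0. At (u, v) = (5/2, 3*pi/5): K = 0.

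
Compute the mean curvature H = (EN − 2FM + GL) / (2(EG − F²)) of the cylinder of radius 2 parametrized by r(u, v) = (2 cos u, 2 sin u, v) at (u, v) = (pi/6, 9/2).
H = -1/4

With E = 4, F = 0, G = 1, L = -2, M = 0, N = 0, assemble
  H = (EN − 2FM + GL) / (2(EG − F²)) = -1/4.
At (u, v) = (pi/6, 9/2): H = -1/4.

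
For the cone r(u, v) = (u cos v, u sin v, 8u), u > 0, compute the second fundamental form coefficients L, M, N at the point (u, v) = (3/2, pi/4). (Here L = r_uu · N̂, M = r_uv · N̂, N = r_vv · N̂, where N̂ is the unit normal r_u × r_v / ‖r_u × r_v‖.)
L = 0;  M = 0;  N = 12*sqrt(65)/65

Compute the unit normal N̂(u, v) = (-8*sqrt(65)*u*cos(v)/(65*Abs(u)), -8*sqrt(65)*u*sin(v)/(65*Abs(u)), sqrt(65)*u/(65*Abs(u))), and the second partials r_uu, r_uv, r_vv. Take dot products:
  L(u, v) = r_uu · N̂ = 0,
  M(u, v) = r_uv · N̂ = 0,
  N(u, v) = r_vv · N̂ = 8*sqrt(65)*u^2/(65*Abs(u)).
Evaluating at (u, v) = (3/2, pi/4):
  L = 0, M = 0, N = 12*sqrt(65)/65.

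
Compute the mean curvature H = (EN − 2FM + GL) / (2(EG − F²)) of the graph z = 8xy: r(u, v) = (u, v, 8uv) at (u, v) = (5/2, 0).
H = 0

With E = 64*v^2 + 1, F = 64*u*v, G = 64*u^2 + 1, L = 0, M = 8/sqrt(64*u^2 + 64*v^2 + 1), N = 0, assemble
  H = (EN − 2FM + GL) / (2(EG − F²)) = -512*u*v/(64*u^2 + 64*v^2 + 1)^(3/2).
At (u, v) = (5/2, 0): H = 0.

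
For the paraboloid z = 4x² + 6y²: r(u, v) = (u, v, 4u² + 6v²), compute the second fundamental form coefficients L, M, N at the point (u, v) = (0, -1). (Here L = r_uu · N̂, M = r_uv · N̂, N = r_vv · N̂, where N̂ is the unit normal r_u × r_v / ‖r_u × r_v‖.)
L = 8*sqrt(145)/145;  M = 0;  N = 12*sqrt(145)/145

Compute the unit normal N̂(u, v) = (-8*u/sqrt(64*u^2 + 144*v^2 + 1), -12*v/sqrt(64*u^2 + 144*v^2 + 1), 1/sqrt(64*u^2 + 144*v^2 + 1)), and the second partials r_uu, r_uv, r_vv. Take dot products:
  L(u, v) = r_uu · N̂ = 8/sqrt(64*u^2 + 144*v^2 + 1),
  M(u, v) = r_uv · N̂ = 0,
  N(u, v) = r_vv · N̂ = 12/sqrt(64*u^2 + 144*v^2 + 1).
Evaluating at (u, v) = (0, -1):
  L = 8*sqrt(145)/145, M = 0, N = 12*sqrt(145)/145.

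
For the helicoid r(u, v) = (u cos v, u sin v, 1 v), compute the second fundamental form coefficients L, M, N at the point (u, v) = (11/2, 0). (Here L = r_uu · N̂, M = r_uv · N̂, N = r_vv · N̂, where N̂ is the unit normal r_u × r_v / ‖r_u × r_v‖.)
L = 0;  M = -2*sqrt(5)/25;  N = 0

Compute the unit normal N̂(u, v) = (sin(v)/sqrt(u^2 + 1), -cos(v)/sqrt(u^2 + 1), u/sqrt(u^2 + 1)), and the second partials r_uu, r_uv, r_vv. Take dot products:
  L(u, v) = r_uu · N̂ = 0,
  M(u, v) = r_uv · N̂ = -1/sqrt(u^2 + 1),
  N(u, v) = r_vv · N̂ = 0.
Evaluating at (u, v) = (11/2, 0):
  L = 0, M = -2*sqrt(5)/25, N = 0.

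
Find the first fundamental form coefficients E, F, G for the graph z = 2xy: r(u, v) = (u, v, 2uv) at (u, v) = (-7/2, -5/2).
E = 26;  F = 35;  G = 50

Partials: r_u = (1, 0, 2*v), r_v = (0, 1, 2*u). As functions of (u, v):
  E = r_u · r_u = 4*v^2 + 1,
  F = r_u · r_v = 4*u*v,
  G = r_v · r_v = 4*u^2 + 1.
Evaluating at (u, v) = (-7/2, -5/2): E = 26, F = 35, G = 50.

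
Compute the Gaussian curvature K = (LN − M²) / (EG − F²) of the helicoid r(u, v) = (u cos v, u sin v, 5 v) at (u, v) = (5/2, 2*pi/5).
K = -16/625

Coefficients of the first fundamental form: E = 1, F = 0, G = u^2 + 25.
Coefficients of the second fundamental form: L = 0, M = -5/sqrt(u^2 + 25), N = 0.
Assemble K = (LN − M²)/(EG − F²) = -25/(u^2 + 25)^2. At (u, v) = (5/2, 2*pi/5): K = -16/625.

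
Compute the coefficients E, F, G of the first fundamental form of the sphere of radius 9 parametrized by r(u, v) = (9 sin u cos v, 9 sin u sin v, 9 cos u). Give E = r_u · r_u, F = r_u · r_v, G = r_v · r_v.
E = 81;  F = 0;  G = 81*sin(u)^2

Compute partials: r_u = (9*cos(u)*cos(v), 9*sin(v)*cos(u), -9*sin(u)), r_v = (-9*sin(u)*sin(v), 9*sin(u)*cos(v), 0). Then
  E = r_u · r_u = 81,
  F = r_u · r_v = 0,
  G = r_v · r_v = 81*sin(u)^2.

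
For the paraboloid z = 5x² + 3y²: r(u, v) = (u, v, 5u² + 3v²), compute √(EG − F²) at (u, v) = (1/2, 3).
√(EG − F²)|_{(1/2, 3)} = 5*sqrt(14)

E = 100*u^2 + 1, F = 60*u*v, G = 36*v^2 + 1; EG − F² = 100*u^2 + 36*v^2 + 1; √(EG − F²) = sqrt(100*u^2 + 36*v^2 + 1). At the given point: 5*sqrt(14).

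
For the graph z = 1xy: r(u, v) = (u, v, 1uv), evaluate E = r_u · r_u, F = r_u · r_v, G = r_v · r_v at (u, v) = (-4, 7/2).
E = 53/4;  F = -14;  G = 17

Partials: r_u = (1, 0, v), r_v = (0, 1, u). As functions of (u, v):
  E = r_u · r_u = v^2 + 1,
  F = r_u · r_v = u*v,
  G = r_v · r_v = u^2 + 1.
Evaluating at (u, v) = (-4, 7/2): E = 53/4, F = -14, G = 17.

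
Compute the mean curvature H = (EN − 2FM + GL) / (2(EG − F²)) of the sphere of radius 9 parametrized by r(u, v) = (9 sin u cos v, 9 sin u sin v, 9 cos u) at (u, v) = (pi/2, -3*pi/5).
H = -1/9

With E = 81, F = 0, G = 81*sin(u)^2, L = -9*sin(u)/Abs(sin(u)), M = 0, N = -9*sin(u)^3/Abs(sin(u)), assemble
  H = (EN − 2FM + GL) / (2(EG − F²)) = -sin(u)/(9*Abs(sin(u))).
At (u, v) = (pi/2, -3*pi/5): H = -1/9.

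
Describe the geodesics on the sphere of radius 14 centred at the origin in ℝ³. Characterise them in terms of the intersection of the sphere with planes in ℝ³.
Geodesics on the sphere of radius 14 are great circles — circles of radius 14 obtained as the intersection of the sphere with planes through the origin (the centre of the sphere).

A curve α(t) of nonzero constant speed on the sphere of radius 14 is a geodesic iff its acceleration α̈ is everywhere normal to the surface, i.e. parallel to the radial vector α(t). Then d/dt(α × α̇) = α̇ × α̇ + α × α̈ = 0, so α × α̇ is a constant vector n ≠ 0 and α(t) · n = 0 for all t: α lies in the plane through the origin with normal n. The intersection of that plane with the sphere is a circle of radius 14 (a great circle). Conversely, a great circle traversed at constant speed has centripetal acceleration pointing at the origin, hence normal to the sphere, so every great circle is a geodesic.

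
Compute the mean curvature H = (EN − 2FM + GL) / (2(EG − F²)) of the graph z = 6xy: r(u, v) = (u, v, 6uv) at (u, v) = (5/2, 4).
H = -540*sqrt(802)/160801

With E = 36*v^2 + 1, F = 36*u*v, G = 36*u^2 + 1, L = 0, M = 6/sqrt(36*u^2 + 36*v^2 + 1), N = 0, assemble
  H = (EN − 2FM + GL) / (2(EG − F²)) = -216*u*v/(36*u^2 + 36*v^2 + 1)^(3/2).
At (u, v) = (5/2, 4): H = -540*sqrt(802)/160801.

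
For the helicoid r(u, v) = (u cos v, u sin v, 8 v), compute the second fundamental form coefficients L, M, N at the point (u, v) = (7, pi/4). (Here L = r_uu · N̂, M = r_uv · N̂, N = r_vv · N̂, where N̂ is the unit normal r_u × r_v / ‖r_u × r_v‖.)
L = 0;  M = -8*sqrt(113)/113;  N = 0

Compute the unit normal N̂(u, v) = (8*sin(v)/sqrt(u^2 + 64), -8*cos(v)/sqrt(u^2 + 64), u/sqrt(u^2 + 64)), and the second partials r_uu, r_uv, r_vv. Take dot products:
  L(u, v) = r_uu · N̂ = 0,
  M(u, v) = r_uv · N̂ = -8/sqrt(u^2 + 64),
  N(u, v) = r_vv · N̂ = 0.
Evaluating at (u, v) = (7, pi/4):
  L = 0, M = -8*sqrt(113)/113, N = 0.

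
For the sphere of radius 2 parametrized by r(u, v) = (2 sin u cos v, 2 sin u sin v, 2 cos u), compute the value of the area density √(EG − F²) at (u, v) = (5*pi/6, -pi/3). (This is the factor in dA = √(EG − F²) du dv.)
√(EG − F²)|_{(5*pi/6, -pi/3)} = 2

E = 4, F = 0, G = 4*sin(u)^2, so EG − F² = 16*sin(u)^2. Taking the positive square root: √(EG − F²) = 4*Abs(sin(u)). At (u, v) = (5*pi/6, -pi/3): 2.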